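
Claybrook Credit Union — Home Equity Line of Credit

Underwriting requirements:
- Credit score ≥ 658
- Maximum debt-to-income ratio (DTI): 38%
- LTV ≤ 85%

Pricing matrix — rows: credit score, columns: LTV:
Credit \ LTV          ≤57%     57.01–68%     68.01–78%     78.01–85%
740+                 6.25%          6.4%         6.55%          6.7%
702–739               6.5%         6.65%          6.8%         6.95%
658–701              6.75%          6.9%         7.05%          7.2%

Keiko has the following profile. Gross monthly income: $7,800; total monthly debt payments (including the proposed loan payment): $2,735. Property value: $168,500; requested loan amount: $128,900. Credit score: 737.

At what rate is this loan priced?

6.8%

Credit score 737 ≥ 658; DTI: 2,735 ÷ 7,800 = 35.1%, within the 38% cap
Loan-to-value = 128,900/168,500 = 76.5% — pass (85% max)
Row: 737 falls in 702–739. Column: 76.5% falls in 68.01–78%. Rate = 6.8%.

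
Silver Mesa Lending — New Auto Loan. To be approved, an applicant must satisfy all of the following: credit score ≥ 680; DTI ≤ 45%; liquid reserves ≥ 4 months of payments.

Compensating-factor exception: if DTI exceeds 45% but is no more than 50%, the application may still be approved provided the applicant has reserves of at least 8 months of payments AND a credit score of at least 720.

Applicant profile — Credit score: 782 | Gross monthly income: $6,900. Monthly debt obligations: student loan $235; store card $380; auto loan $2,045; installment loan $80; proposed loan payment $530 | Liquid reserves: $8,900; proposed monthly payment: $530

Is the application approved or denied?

Credit score 782 ≥ 680 (meets base)
Total debts = (235 + 380 + 2,045 + 80 + 530) = 3,270. DTI = 3,270/6,900 = 47.4% > 45% — standard DTI limit exceeded.
Reserves: 8,900 ÷ 530 = 16.8 months (meets 4-month minimum)
47.4% falls in the override range (45%–50%), so the compensating-factor test applies.
Reserves 16.8 ≥ 8 months; credit score 782 ≥ 720.
Both compensating conditions met → exception applies.

Approved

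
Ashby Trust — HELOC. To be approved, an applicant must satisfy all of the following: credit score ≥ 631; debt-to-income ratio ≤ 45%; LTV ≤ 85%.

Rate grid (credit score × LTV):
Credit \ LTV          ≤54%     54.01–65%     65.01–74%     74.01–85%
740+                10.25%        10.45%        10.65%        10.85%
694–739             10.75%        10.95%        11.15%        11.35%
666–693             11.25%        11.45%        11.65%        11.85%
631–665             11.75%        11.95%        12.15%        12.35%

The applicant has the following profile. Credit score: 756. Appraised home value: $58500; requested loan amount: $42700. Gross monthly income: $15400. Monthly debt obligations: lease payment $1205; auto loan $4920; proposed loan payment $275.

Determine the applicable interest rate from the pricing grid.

Credit score 756 ≥ 631; Total monthly debts = (1,205 + 4,920 + 275) = 6,400. DTI: 6,400 ÷ 15,400 = 41.6%, within the 45% cap
LTV: 42,700 ÷ 58,500 = 73%, within 85% cap
Credit 756 → row 740+; LTV 73% → column 65.01–74%. Grid cell → 10.65%.

10.65%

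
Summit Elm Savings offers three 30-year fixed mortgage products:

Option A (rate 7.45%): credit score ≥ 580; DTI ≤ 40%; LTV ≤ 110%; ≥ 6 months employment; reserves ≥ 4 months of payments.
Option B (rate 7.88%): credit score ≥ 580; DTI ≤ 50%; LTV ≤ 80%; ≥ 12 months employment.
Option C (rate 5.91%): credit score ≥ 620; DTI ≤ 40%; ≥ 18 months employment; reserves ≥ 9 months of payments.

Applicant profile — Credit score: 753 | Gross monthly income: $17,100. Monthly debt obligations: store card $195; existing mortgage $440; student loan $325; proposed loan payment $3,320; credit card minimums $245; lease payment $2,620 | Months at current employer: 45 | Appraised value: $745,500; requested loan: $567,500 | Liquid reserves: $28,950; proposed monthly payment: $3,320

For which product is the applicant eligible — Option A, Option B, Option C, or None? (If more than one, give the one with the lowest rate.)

Total debts = (195 + 440 + 325 + 3,320 + 245 + 2,620) = 7,145; DTI = 7,145/17,100 = 41.8%.
LTV = 567,500/745,500 = 76.1%.
Reserves = 28,950/3,320 = 8.7 months.
Option A: score 753 ≥ 580; DTI 41.8% > 40%; LTV 76.1% ≤ 110%; employment 45 ≥ 6 mo; reserves 8.7 ≥ 4 mo → does not qualify.
Option B: score 753 ≥ 580; DTI 41.8% ≤ 50%; LTV 76.1% ≤ 80%; employment 45 ≥ 12 mo → qualifies.
Option C: score 753 ≥ 620; DTI 41.8% > 40%; employment 45 ≥ 18 mo; reserves 8.7 < 9 mo → does not qualify.

Option B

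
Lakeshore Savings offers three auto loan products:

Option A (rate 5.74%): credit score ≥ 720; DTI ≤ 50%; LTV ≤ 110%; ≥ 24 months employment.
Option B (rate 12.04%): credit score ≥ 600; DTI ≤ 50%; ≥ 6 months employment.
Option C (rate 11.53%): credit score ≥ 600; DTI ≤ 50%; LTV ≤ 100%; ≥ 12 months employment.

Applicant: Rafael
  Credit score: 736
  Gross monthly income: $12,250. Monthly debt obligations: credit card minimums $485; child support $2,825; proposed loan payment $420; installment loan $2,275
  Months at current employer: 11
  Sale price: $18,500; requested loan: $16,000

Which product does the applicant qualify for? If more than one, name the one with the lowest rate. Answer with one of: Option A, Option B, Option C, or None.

Option B

Total debts = (485 + 2,825 + 420 + 2,275) = 6,005; DTI = 6,005/12,250 = 49%.
LTV = 16,000/18,500 = 86.5%.
Option A: score 736 ≥ 720; DTI 49% ≤ 50%; LTV 86.5% ≤ 110%; employment 11 < 24 mo → does not qualify.
Option B: score 736 ≥ 600; DTI 49% ≤ 50%; employment 11 ≥ 6 mo → qualifies.
Option C: score 736 ≥ 600; DTI 49% ≤ 50%; LTV 86.5% ≤ 100%; employment 11 < 12 mo → does not qualify.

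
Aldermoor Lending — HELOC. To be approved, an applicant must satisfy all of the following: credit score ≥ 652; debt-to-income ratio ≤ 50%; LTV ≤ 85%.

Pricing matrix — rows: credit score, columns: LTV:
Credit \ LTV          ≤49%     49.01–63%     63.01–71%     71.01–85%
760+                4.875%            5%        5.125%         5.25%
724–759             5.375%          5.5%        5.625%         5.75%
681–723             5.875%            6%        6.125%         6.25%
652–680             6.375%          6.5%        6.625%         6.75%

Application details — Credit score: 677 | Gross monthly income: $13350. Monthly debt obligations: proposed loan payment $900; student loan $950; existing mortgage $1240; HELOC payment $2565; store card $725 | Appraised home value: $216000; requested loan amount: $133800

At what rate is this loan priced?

Credit score 677 ≥ 652; Total monthly debts = (900 + 950 + 1,240 + 2,565 + 725) = 6,380. DTI: 6,380 ÷ 13,350 = 47.8%, within the 50% cap
LTV = 133,800/216,000 = 61.9% ≤ 85%
Credit 677 → row 652–680; LTV 61.9% → column 49.01–63%. Grid cell → 6.5%.

6.5%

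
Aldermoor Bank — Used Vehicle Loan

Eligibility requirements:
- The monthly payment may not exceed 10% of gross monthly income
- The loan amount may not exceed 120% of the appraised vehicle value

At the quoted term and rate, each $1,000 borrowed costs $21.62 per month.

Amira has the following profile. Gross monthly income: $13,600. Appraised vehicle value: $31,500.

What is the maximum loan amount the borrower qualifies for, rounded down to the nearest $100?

Payment cap: 10% × $13,600 = $1,360/month.
At $21.62 per $1,000, that supports 1,360/21.62 × 1,000 ≈ $62,904 → $62,900.
LTV cap: 120% × $31,500 = $37,800 → $37,800.
Binding constraint: loan-to-value.

$37,800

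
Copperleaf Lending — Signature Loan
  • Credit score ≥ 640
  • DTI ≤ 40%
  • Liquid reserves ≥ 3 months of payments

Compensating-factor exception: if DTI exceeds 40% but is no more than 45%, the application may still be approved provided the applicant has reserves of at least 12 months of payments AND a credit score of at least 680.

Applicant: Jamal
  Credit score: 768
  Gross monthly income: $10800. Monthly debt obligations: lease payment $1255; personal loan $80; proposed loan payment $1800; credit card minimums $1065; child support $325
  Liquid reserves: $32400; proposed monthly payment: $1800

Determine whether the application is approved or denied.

Credit score 768 ≥ 640 (meets base)
Total debts = (1,255 + 80 + 1,800 + 1,065 + 325) = 4,525. DTI: 4,525 ÷ 10,800 = 41.9%, over the 40% base limit.
Reserves = 32,400/1,800 = 18.0 months ≥ 3
DTI 41.9% is within the 40%–45% exception band; checking compensating factors.
Reserves 18.0 ≥ 12 months; credit score 768 ≥ 680.
Both override conditions satisfied; DTI exception granted.

Approved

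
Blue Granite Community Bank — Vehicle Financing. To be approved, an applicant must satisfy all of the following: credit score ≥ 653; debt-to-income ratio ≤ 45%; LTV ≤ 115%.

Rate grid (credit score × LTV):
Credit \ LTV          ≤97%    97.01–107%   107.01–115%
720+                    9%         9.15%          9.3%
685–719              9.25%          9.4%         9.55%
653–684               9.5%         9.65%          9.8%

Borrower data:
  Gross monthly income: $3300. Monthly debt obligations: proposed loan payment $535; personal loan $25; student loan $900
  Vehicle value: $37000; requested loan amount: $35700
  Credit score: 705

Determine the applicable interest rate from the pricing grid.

Credit score 705 ≥ 653; Total monthly debts = (535 + 25 + 900) = 1,460. Debt-to-income = 1,460/3,300 = 44.2% — meets 45% limit
LTV: 35,700 ÷ 37,000 = 96.5%, within 115% cap
Row: 705 falls in 685–719. Column: 96.5% falls in ≤97%. Rate = 9.25%.

9.25%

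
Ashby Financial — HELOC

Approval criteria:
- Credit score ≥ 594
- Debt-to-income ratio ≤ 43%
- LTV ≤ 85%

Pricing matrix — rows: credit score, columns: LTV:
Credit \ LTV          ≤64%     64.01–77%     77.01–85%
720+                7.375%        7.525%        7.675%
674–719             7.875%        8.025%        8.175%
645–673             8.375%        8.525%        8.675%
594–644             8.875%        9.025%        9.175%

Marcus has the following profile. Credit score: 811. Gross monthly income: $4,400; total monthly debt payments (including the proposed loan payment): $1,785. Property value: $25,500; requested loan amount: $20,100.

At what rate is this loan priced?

Credit score 811 ≥ 594; DTI: 1,785 ÷ 4,400 = 40.6%, within the 43% cap
LTV: 20,100 ÷ 25,500 = 78.8%, within 85% cap
Row: 811 falls in 720+. Column: 78.8% falls in 77.01–85%. Rate = 7.675%.

7.675%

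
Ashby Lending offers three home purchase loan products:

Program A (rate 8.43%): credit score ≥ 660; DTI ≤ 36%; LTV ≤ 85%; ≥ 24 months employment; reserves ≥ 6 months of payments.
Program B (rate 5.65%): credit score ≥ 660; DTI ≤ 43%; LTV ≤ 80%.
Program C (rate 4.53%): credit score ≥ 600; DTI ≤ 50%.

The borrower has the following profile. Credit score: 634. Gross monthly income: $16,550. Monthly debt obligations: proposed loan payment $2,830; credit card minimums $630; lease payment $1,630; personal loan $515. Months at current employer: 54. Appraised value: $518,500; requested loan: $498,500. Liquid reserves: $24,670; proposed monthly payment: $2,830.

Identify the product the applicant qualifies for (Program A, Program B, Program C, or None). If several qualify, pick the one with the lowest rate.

Program C

Total debts = (2,830 + 630 + 1,630 + 515) = 5,605; DTI = 5,605/16,550 = 33.9%.
LTV = 498,500/518,500 = 96.1%.
Reserves = 24,670/2,830 = 8.7 months.
Program A: score 634 < 660; DTI 33.9% ≤ 36%; LTV 96.1% > 85%; employment 54 ≥ 24 mo; reserves 8.7 ≥ 6 mo → does not qualify.
Program B: score 634 < 660; DTI 33.9% ≤ 43%; LTV 96.1% > 80% → does not qualify.
Program C: score 634 ≥ 600; DTI 33.9% ≤ 50% → qualifies.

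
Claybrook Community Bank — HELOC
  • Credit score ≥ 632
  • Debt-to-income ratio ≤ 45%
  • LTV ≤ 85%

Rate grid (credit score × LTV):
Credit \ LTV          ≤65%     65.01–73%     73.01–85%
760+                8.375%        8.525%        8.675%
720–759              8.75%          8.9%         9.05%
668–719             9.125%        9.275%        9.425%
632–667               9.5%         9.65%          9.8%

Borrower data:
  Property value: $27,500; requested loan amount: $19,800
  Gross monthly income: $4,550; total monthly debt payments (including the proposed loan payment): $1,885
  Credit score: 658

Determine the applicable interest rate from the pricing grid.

Credit score 658 ≥ 632; DTI: 1,885 ÷ 4,550 = 41.4%, within the 45% cap
LTV: 19,800 ÷ 27,500 = 72%, within 85% cap
Row: 658 falls in 632–667. Column: 72% falls in 65.01–73%. Rate = 9.65%.

9.65%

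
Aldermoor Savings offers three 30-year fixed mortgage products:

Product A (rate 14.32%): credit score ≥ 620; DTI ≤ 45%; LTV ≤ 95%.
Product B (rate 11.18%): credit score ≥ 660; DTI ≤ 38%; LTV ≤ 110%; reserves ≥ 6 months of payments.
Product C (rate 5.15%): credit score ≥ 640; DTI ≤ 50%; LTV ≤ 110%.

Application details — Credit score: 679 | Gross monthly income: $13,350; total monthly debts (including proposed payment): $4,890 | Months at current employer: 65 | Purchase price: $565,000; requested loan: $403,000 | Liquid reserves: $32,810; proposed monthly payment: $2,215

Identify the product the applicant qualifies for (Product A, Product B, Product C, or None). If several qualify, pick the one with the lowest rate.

Product C

DTI = 4,890/13,350 = 36.6%.
LTV = 403,000/565,000 = 71.3%.
Reserves = 32,810/2,215 = 14.8 months.
Product A: score 679 ≥ 620; DTI 36.6% ≤ 45%; LTV 71.3% ≤ 95% → qualifies.
Product B: score 679 ≥ 660; DTI 36.6% ≤ 38%; LTV 71.3% ≤ 110%; reserves 14.8 ≥ 6 mo → qualifies.
Product C: score 679 ≥ 640; DTI 36.6% ≤ 50%; LTV 71.3% ≤ 110% → qualifies.
Qualifying: Product A, Product B, Product C. Lowest rate is 5.15% → Product C.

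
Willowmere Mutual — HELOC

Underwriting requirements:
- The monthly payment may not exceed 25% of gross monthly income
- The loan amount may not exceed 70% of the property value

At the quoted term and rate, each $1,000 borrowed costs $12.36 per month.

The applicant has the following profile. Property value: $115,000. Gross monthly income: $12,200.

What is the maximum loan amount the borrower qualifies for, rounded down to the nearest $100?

Payment cap: 25% × $12,200 = $3,050/month.
At $12.36 per $1,000, that supports 3,050/12.36 × 1,000 ≈ $246,763 → $246,700.
LTV cap: 70% × $115,000 = $80,500 → $80,500.
Binding constraint: loan-to-value.

$80,500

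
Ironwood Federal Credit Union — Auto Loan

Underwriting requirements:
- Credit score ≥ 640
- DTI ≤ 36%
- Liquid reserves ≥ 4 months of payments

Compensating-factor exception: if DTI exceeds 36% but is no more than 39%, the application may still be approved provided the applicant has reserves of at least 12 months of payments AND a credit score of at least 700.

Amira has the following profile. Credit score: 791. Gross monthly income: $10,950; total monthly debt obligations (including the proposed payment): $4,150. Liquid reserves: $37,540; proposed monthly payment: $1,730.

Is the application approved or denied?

Approved

Credit score 791 ≥ 640 (meets base)
DTI: 4,150 ÷ 10,950 = 37.9%, over the 36% base limit.
Reserves: 37,540 ÷ 1,730 = 21.7 months (meets 4-month minimum)
DTI 37.9% is within the 36%–39% exception band; checking compensating factors.
Reserves 21.7 ≥ 12 months; credit score 791 ≥ 700.
Both compensating conditions met → exception applies.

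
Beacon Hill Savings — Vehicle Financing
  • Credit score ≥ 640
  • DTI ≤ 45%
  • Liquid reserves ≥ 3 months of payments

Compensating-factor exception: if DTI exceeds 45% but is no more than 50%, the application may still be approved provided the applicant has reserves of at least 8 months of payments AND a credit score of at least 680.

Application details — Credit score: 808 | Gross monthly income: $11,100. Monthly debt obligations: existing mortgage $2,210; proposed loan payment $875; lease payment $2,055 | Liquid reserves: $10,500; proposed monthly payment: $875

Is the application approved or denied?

Credit score 808 ≥ 640 (meets base)
Total debts = (2,210 + 875 + 2,055) = 5,140. DTI: 5,140 ÷ 11,100 = 46.3%, over the 45% base limit.
Reserves: 10,500 ÷ 875 = 12.0 months (meets 3-month minimum)
46.3% falls in the override range (45%–50%), so the compensating-factor test applies.
Override check — reserves: 12.0 mo (ok); score: 808 (ok).
Both compensating conditions met → exception applies.

Approved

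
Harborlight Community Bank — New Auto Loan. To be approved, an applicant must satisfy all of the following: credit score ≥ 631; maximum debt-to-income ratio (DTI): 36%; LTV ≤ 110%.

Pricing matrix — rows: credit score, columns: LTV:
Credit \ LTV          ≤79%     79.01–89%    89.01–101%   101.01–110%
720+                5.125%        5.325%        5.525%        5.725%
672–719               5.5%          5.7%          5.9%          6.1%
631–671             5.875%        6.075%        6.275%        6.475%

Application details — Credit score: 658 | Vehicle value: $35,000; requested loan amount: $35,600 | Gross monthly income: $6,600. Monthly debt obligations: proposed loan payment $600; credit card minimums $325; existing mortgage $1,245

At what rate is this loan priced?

Credit score 658 ≥ 631; Total monthly debts = (600 + 325 + 1,245) = 2,170. Debt-to-income = 2,170/6,600 = 32.9% — meets 36% limit
LTV = 35,600/35,000 = 101.7% ≤ 110%
Credit 658 → row 631–671; LTV 101.7% → column 101.01–110%. Grid cell → 6.475%.

6.475%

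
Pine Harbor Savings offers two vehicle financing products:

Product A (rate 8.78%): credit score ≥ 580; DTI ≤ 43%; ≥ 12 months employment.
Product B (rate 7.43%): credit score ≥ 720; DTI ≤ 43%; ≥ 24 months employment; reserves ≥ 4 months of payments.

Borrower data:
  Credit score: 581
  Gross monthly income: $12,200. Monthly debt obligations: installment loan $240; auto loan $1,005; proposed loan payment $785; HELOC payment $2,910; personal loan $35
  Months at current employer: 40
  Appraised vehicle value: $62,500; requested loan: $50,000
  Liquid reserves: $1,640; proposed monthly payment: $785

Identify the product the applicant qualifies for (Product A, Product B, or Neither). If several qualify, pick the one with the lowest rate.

Total debts = (240 + 1,005 + 785 + 2,910 + 35) = 4,975; DTI = 4,975/12,200 = 40.8%.
LTV = 50,000/62,500 = 80%.
Reserves = 1,640/785 = 2.1 months.
Product A: score 581 ≥ 580; DTI 40.8% ≤ 43%; employment 40 ≥ 12 mo → qualifies.
Product B: score 581 < 720; DTI 40.8% ≤ 43%; employment 40 ≥ 24 mo; reserves 2.1 < 4 mo → does not qualify.

Product A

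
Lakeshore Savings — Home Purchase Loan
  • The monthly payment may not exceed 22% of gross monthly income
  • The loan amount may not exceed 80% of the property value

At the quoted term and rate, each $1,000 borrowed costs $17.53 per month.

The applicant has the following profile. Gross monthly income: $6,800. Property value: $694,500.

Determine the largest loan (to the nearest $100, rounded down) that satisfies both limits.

$85,300

Payment cap: 22% × $6,800 = $1,496/month.
At $17.53 per $1,000, that supports 1,496/17.53 × 1,000 ≈ $85,339 → $85,300.
LTV cap: 80% × $694,500 = $555,600 → $555,600.
Binding constraint: payment-to-income.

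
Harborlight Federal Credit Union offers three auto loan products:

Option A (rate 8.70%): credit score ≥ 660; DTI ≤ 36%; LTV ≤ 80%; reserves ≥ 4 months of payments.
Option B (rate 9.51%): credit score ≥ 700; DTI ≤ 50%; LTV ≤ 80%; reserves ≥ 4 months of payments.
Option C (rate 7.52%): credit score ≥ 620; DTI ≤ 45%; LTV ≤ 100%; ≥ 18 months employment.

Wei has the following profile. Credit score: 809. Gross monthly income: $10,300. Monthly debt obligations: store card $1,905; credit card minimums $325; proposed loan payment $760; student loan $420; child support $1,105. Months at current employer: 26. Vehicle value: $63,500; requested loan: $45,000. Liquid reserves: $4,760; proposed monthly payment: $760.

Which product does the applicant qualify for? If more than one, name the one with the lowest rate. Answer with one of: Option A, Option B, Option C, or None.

Total debts = (1,905 + 325 + 760 + 420 + 1,105) = 4,515; DTI = 4,515/10,300 = 43.8%.
LTV = 45,000/63,500 = 70.9%.
Reserves = 4,760/760 = 6.3 months.
Option A: score 809 ≥ 660; DTI 43.8% > 36%; LTV 70.9% ≤ 80%; reserves 6.3 ≥ 4 mo → does not qualify.
Option B: score 809 ≥ 700; DTI 43.8% ≤ 50%; LTV 70.9% ≤ 80%; reserves 6.3 ≥ 4 mo → qualifies.
Option C: score 809 ≥ 620; DTI 43.8% ≤ 45%; LTV 70.9% ≤ 100%; employment 26 ≥ 18 mo → qualifies.
Qualifying: Option B, Option C. Lowest rate is 7.52% → Option C.

Option C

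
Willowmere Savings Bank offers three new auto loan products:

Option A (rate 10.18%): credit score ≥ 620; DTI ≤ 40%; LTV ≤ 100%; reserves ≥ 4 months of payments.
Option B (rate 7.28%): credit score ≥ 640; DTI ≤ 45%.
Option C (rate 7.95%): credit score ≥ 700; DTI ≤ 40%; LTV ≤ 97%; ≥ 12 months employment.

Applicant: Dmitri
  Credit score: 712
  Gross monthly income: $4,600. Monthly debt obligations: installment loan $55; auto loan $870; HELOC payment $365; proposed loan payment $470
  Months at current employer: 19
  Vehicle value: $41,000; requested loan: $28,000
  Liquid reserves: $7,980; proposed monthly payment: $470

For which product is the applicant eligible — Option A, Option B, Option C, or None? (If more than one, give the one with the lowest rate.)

Total debts = (55 + 870 + 365 + 470) = 1,760; DTI = 1,760/4,600 = 38.3%.
LTV = 28,000/41,000 = 68.3%.
Reserves = 7,980/470 = 17.0 months.
Option A: score 712 ≥ 620; DTI 38.3% ≤ 40%; LTV 68.3% ≤ 100%; reserves 17.0 ≥ 4 mo → qualifies.
Option B: score 712 ≥ 640; DTI 38.3% ≤ 45% → qualifies.
Option C: score 712 ≥ 700; DTI 38.3% ≤ 40%; LTV 68.3% ≤ 97%; employment 19 ≥ 12 mo → qualifies.
Qualifying: Option A, Option B, Option C. Lowest rate is 7.28% → Option B.

Option B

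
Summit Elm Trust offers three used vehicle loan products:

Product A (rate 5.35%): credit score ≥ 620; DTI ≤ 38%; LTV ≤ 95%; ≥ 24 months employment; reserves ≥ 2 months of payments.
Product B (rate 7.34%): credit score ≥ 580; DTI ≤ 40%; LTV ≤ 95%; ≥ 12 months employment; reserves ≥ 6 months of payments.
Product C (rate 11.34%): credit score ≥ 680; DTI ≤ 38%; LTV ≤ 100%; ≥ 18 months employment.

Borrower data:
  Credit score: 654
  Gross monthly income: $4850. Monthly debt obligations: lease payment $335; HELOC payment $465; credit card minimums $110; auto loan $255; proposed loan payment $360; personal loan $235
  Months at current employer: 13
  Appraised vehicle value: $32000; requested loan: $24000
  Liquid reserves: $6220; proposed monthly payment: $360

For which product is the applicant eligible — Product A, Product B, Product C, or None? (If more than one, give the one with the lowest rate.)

Total debts = (335 + 465 + 110 + 255 + 360 + 235) = 1,760; DTI = 1,760/4,850 = 36.3%.
LTV = 24,000/32,000 = 75%.
Reserves = 6,220/360 = 17.3 months.
Product A: score 654 ≥ 620; DTI 36.3% ≤ 38%; LTV 75% ≤ 95%; employment 13 < 24 mo; reserves 17.3 ≥ 2 mo → does not qualify.
Product B: score 654 ≥ 580; DTI 36.3% ≤ 40%; LTV 75% ≤ 95%; employment 13 ≥ 12 mo; reserves 17.3 ≥ 6 mo → qualifies.
Product C: score 654 < 680; DTI 36.3% ≤ 38%; LTV 75% ≤ 100%; employment 13 < 18 mo → does not qualify.

Product B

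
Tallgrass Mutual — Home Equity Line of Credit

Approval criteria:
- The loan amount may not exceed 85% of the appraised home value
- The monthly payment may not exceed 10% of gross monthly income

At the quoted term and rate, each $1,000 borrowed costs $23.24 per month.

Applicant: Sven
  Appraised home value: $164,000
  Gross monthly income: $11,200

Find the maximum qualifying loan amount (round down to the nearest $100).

$48,100

Payment cap: 10% × $11,200 = $1,120/month.
At $23.24 per $1,000, that supports 1,120/23.24 × 1,000 ≈ $48,192 → $48,100.
LTV cap: 85% × $164,000 = $139,400 → $139,400.
Binding constraint: payment-to-income.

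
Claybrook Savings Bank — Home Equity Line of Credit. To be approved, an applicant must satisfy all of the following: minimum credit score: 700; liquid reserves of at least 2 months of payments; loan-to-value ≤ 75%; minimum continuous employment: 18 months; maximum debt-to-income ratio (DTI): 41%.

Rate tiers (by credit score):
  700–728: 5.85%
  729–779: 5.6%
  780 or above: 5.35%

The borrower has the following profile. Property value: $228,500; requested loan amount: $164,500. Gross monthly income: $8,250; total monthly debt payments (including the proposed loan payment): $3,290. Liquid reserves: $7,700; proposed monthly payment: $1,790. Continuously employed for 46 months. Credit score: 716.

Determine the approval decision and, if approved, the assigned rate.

Credit score 716 ≥ 700 (meets minimum)
Employment 46 ≥ 18 months
LTV = 164,500/228,500 = 72% ≤ 75%
Liquid reserves cover 7,700/1,790 = 4.3 months — ≥ 2 required
Debt-to-income = 3,290/8,250 = 39.9% — meets 41% limit
All requirements met. Score 716 falls in the 700–728 tier → 5.85%.

Approved at 5.85%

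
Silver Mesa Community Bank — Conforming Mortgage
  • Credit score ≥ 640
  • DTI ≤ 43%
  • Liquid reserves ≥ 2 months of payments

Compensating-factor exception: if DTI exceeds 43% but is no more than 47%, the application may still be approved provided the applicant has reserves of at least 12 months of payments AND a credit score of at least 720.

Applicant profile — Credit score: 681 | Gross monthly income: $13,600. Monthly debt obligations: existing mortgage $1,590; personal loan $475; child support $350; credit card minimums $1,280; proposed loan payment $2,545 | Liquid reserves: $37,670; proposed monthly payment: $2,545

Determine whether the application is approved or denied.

Credit score 681 ≥ 640 (meets base)
Total debts = (1,590 + 475 + 350 + 1,280 + 2,545) = 6,240. DTI: 6,240 ÷ 13,600 = 45.9%, over the 43% base limit.
Liquid reserves cover 37,670/2,545 = 14.8 months — ≥ 2 required
DTI 45.9% is within the 43%–47% exception band; checking compensating factors.
Reserves 14.8 ≥ 12 months; credit score 681 < 720.
Override conditions not both satisfied; exception does not apply.

Denied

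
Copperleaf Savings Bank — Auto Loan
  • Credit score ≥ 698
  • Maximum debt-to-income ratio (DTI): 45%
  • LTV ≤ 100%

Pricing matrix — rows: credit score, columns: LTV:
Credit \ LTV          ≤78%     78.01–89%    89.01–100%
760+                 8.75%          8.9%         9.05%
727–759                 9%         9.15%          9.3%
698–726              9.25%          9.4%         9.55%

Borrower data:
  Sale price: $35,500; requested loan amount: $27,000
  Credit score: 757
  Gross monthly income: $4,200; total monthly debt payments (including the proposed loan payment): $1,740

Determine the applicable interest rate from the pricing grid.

9%

Credit score 757 ≥ 698; DTI = 1,740/4,200 = 41.4% ≤ 45%
LTV = 27,000/35,500 = 76.1% ≤ 100%
Score 757 is in the 727–759 band; LTV 76.1% is in the ≤78% band → 9%.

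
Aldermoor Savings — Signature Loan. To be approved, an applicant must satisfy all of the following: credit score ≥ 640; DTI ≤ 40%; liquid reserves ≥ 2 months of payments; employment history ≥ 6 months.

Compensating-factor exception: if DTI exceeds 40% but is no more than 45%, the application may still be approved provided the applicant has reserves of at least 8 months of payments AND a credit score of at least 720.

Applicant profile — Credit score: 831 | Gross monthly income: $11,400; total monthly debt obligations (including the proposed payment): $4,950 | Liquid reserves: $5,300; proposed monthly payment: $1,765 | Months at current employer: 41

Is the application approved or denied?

Credit score 831 ≥ 640 (meets base)
DTI = 4,950/11,400 = 43.4% > 40% — standard DTI limit exceeded.
Reserves: 5,300 ÷ 1,765 = 3.0 months (meets 2-month minimum)
Employment 41 ≥ 6 months
43.4% falls in the override range (40%–45%), so the compensating-factor test applies.
Override check — reserves: 3.0 mo (short of 8); score: 831 (ok).
Compensating-factor requirement not fully met.

Denied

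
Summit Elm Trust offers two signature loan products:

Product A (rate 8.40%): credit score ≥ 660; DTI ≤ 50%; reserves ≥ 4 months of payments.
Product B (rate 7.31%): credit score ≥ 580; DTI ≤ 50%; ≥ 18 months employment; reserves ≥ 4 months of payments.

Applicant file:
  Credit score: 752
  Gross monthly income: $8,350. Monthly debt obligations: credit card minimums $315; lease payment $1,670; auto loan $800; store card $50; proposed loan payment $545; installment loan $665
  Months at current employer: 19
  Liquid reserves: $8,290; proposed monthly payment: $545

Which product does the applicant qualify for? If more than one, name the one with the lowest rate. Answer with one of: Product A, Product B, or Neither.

Product B

Total debts = (315 + 1,670 + 800 + 50 + 545 + 665) = 4,045; DTI = 4,045/8,350 = 48.4%.
Reserves = 8,290/545 = 15.2 months.
Product A: score 752 ≥ 660; DTI 48.4% ≤ 50%; reserves 15.2 ≥ 4 mo → qualifies.
Product B: score 752 ≥ 580; DTI 48.4% ≤ 50%; employment 19 ≥ 18 mo; reserves 15.2 ≥ 4 mo → qualifies.
Qualifying: Product A, Product B. Lowest rate is 7.31% → Product B.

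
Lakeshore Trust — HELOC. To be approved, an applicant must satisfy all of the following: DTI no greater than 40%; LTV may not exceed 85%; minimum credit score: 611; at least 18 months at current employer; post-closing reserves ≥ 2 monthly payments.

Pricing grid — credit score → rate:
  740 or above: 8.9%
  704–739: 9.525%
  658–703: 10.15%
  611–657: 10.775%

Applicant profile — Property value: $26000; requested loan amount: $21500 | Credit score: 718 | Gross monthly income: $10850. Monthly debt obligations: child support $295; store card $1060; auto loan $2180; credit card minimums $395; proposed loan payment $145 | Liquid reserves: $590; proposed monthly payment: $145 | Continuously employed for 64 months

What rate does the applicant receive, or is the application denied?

Approved at 9.525%

Credit score 718 ≥ 611 (meets minimum)
LTV: 21,500 ÷ 26,000 = 82.7%, within 85% cap
Total monthly debts = (295 + 1,060 + 2,180 + 395 + 145) = 4,075. Debt-to-income = 4,075/10,850 = 37.6% — meets 40% limit
Reserves: 590 ÷ 145 = 4.1 months (meets 2-month minimum)
Employment 64 ≥ 18 months
All requirements met. Score 718 falls in the 704–739 tier → 9.525%.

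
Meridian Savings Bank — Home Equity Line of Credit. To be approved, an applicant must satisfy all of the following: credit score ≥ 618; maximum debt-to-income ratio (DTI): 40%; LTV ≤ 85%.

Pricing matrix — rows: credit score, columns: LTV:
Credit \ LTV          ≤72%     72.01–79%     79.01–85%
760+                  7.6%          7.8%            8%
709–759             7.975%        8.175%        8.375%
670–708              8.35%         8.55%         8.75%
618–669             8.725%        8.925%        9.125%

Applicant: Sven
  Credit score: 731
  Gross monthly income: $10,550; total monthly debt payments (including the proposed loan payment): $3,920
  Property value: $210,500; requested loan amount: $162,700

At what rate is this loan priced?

Credit score 731 ≥ 618; DTI = 3,920/10,550 = 37.2% ≤ 40%
LTV = 162,700/210,500 = 77.3% ≤ 85%
Row: 731 falls in 709–759. Column: 77.3% falls in 72.01–79%. Rate = 8.175%.

8.175%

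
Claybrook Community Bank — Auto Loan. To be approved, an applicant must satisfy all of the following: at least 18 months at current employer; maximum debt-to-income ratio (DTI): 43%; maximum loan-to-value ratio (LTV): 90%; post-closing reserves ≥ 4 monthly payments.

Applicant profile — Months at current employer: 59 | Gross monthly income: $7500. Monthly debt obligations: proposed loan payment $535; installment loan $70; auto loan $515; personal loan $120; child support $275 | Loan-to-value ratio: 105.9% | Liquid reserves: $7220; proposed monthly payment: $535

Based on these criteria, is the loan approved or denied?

Denied

Employment 59 ≥ 18 months
Total monthly debts = (535 + 70 + 515 + 120 + 275) = 1,515. Debt-to-income = 1,515/7,500 = 20.2% — meets 43% limit
LTV 105.9% — over 90%
Reserves: 7,220 ÷ 535 = 13.5 months (meets 4-month minimum)
Fails on LTV.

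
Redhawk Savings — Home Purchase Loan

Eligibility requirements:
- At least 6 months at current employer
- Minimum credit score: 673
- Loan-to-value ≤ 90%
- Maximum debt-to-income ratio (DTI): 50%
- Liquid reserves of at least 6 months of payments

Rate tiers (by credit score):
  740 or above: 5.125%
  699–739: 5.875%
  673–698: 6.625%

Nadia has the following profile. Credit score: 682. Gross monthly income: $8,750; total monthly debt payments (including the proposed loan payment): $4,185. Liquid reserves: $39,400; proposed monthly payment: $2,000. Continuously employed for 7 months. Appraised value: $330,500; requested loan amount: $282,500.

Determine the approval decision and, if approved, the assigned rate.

Credit score 682 ≥ 673 (meets minimum)
Loan-to-value = 282,500/330,500 = 85.5% — pass (90% max)
Reserves: 39,400 ÷ 2,000 = 19.7 months (meets 6-month minimum)
Employment 7 ≥ 6 months
DTI: 4,185 ÷ 8,750 = 47.8%, within the 50% cap
All requirements met. Score 682 falls in the 673–698 tier → 6.625%.

Approved at 6.625%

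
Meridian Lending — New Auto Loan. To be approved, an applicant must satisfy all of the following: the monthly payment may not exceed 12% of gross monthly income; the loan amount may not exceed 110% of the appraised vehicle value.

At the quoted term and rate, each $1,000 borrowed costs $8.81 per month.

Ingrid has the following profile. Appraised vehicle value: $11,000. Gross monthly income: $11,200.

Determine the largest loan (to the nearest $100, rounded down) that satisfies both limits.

$12,100

Payment cap: 12% × $11,200 = $1,344/month.
At $8.81 per $1,000, that supports 1,344/8.81 × 1,000 ≈ $152,553 → $152,500.
LTV cap: 110% × $11,000 = $12,100 → $12,100.
Binding constraint: loan-to-value.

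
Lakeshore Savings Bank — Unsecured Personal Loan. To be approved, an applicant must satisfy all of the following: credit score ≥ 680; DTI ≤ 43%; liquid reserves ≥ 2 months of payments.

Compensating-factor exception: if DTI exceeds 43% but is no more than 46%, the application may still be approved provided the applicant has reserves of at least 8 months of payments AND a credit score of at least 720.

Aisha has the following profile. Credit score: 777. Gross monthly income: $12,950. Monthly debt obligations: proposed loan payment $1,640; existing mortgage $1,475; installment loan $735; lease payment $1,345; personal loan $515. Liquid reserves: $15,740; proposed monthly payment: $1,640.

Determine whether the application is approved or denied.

Credit score 777 ≥ 680 (meets base)
Total debts = (1,640 + 1,475 + 735 + 1,345 + 515) = 5,710. DTI: 5,710 ÷ 12,950 = 44.1%, over the 43% base limit.
Liquid reserves cover 15,740/1,640 = 9.6 months — ≥ 2 required
44.1% falls in the override range (43%–46%), so the compensating-factor test applies.
Reserves 9.6 ≥ 8 months; credit score 777 ≥ 720.
Both override conditions satisfied; DTI exception granted.

Approved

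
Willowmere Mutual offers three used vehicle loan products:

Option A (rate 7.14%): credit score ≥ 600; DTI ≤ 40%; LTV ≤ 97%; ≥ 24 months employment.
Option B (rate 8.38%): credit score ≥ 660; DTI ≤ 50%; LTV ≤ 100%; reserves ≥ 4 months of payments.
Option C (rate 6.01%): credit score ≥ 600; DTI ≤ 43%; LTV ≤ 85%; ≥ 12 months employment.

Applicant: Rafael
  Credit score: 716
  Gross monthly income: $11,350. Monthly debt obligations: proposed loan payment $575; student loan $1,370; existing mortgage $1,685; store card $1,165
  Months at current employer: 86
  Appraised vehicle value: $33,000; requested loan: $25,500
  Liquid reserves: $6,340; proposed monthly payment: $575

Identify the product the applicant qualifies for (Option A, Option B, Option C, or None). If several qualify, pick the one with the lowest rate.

Total debts = (575 + 1,370 + 1,685 + 1,165) = 4,795; DTI = 4,795/11,350 = 42.2%.
LTV = 25,500/33,000 = 77.3%.
Reserves = 6,340/575 = 11.0 months.
Option A: score 716 ≥ 600; DTI 42.2% > 40%; LTV 77.3% ≤ 97%; employment 86 ≥ 24 mo → does not qualify.
Option B: score 716 ≥ 660; DTI 42.2% ≤ 50%; LTV 77.3% ≤ 100%; reserves 11.0 ≥ 4 mo → qualifies.
Option C: score 716 ≥ 600; DTI 42.2% ≤ 43%; LTV 77.3% ≤ 85%; employment 86 ≥ 12 mo → qualifies.
Qualifying: Option B, Option C. Lowest rate is 6.01% → Option C.

Option C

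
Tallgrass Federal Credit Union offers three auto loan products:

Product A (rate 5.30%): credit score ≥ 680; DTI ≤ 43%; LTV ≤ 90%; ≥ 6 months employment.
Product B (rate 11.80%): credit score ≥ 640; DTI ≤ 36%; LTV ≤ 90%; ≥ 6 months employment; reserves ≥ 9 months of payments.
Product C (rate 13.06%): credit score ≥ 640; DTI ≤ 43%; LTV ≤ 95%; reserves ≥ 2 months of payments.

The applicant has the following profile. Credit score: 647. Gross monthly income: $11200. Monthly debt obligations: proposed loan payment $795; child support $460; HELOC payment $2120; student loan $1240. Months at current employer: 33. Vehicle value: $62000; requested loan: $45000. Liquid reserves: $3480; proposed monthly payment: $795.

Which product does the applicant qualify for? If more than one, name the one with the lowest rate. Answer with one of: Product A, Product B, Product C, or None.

Total debts = (795 + 460 + 2,120 + 1,240) = 4,615; DTI = 4,615/11,200 = 41.2%.
LTV = 45,000/62,000 = 72.6%.
Reserves = 3,480/795 = 4.4 months.
Product A: score 647 < 680; DTI 41.2% ≤ 43%; LTV 72.6% ≤ 90%; employment 33 ≥ 6 mo → does not qualify.
Product B: score 647 ≥ 640; DTI 41.2% > 36%; LTV 72.6% ≤ 90%; employment 33 ≥ 6 mo; reserves 4.4 < 9 mo → does not qualify.
Product C: score 647 ≥ 640; DTI 41.2% ≤ 43%; LTV 72.6% ≤ 95%; reserves 4.4 ≥ 2 mo → qualifies.

Product C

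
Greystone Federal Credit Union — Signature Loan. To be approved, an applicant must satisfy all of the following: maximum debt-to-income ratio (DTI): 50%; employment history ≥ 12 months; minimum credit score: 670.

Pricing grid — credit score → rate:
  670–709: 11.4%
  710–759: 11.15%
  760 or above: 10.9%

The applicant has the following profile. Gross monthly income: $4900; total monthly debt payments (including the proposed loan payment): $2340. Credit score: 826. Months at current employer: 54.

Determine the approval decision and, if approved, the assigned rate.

Approved at 10.9%

Credit score 826 ≥ 670 (meets minimum)
Employment 54 ≥ 12 months
Debt-to-income = 2,340/4,900 = 47.8% — meets 50% limit
All requirements met. Score 826 falls in the 760 or above tier → 10.9%.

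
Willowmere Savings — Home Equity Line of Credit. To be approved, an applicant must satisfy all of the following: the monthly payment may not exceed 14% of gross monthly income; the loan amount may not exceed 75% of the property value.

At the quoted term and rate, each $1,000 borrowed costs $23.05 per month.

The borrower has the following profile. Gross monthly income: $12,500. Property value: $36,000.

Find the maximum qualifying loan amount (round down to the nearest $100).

Payment cap: 14% × $12,500 = $1,750/month.
At $23.05 per $1,000, that supports 1,750/23.05 × 1,000 ≈ $75,921 → $75,900.
LTV cap: 75% × $36,000 = $27,000 → $27,000.
Binding constraint: loan-to-value.

$27,000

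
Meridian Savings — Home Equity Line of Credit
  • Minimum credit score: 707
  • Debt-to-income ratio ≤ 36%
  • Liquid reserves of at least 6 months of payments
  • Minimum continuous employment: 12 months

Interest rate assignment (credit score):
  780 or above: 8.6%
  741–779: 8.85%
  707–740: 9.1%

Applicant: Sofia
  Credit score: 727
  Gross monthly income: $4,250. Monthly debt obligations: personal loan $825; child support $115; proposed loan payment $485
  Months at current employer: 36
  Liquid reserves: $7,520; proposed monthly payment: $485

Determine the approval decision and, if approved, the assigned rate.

Credit score 727 ≥ 707 (meets minimum)
Total monthly debts = (825 + 115 + 485) = 1,425. DTI: 1,425 ÷ 4,250 = 33.5%, within the 36% cap
Reserves: 7,520 ÷ 485 = 15.5 months (meets 6-month minimum)
Employment 36 ≥ 12 months
All requirements met. Score 727 falls in the 707–740 tier → 9.1%.

Approved at 9.1%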